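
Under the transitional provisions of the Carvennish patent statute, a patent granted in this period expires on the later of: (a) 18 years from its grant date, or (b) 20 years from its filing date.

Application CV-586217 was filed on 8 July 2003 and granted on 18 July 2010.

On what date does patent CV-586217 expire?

(a) grant + 18 years → 18 July 2028.
(b) filing + 20 years → 8 July 2023.
Later of the two: 18 July 2028.

2028-07-18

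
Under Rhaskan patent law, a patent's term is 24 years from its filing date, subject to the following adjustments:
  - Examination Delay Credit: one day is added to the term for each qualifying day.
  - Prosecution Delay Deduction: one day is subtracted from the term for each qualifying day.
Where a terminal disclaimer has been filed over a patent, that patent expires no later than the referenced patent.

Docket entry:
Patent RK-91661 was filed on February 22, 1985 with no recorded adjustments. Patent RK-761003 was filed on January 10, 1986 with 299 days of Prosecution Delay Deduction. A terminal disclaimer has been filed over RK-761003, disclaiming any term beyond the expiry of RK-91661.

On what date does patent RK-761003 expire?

Natural term of RK-761003:
  Base: filing + 24 years → 10 January 2010.
  Prosecution Delay Deduction: −299 days → 17 March 2009.
Expiry of referenced patent RK-91661:
  Base: filing + 24 years → 22 February 2009.
Terminal disclaimer: RK-761003 expires on the earlier of 17 March 2009 and 22 February 2009.

2009-02-22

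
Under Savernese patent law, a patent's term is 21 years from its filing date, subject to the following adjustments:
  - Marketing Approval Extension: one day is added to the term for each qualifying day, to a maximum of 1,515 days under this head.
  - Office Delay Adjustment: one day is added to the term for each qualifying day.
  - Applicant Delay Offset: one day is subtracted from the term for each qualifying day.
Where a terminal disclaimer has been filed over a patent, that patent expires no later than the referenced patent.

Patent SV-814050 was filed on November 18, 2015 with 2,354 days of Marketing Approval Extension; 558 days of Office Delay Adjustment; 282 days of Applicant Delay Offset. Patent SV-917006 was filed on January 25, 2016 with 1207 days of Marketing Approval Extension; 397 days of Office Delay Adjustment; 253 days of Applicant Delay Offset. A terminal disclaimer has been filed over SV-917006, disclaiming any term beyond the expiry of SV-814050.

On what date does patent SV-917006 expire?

2040-10-07

Natural term of SV-917006:
  Base: filing + 21 years → 25 January 2037.
  Marketing Approval Extension: 1207 days (within the 1515-day cap) → +1207 days → 16 May 2040.
  Office Delay Adjustment: +397 days → 17 June 2041.
  Applicant Delay Offset: −253 days → 7 October 2040.
Expiry of referenced patent SV-814050:
  Base: filing + 21 years → 18 November 2036.
  Marketing Approval Extension: 2354 days claimed exceeds the 1515-day cap, so +1515 days → 11 January 2041.
  Office Delay Adjustment: +558 days → 23 July 2042.
  Applicant Delay Offset: −282 days → 14 October 2041.
Terminal disclaimer: SV-917006 expires on the earlier of 7 October 2040 and 14 October 2041.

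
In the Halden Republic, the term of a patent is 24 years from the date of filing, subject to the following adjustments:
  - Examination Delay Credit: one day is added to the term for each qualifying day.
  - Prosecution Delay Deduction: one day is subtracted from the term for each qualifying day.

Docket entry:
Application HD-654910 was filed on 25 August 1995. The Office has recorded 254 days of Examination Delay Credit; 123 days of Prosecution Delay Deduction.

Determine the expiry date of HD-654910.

2020-01-03

Base term: filing date + 24 years → 25 August 2019.
Examination Delay Credit: +254 days → 5 May 2020.
Prosecution Delay Deduction: −123 days → 3 January 2020.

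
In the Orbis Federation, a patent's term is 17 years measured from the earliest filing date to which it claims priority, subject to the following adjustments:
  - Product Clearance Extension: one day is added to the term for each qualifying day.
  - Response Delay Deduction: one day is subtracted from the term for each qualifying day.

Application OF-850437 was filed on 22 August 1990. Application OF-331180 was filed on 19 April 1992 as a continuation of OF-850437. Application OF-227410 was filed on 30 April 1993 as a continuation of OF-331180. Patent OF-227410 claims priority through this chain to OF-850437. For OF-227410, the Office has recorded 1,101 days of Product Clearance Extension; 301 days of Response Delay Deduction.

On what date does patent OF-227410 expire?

2009-10-30

Earliest priority filing: 22 August 1990.
Base term: 22 August 1990 + 17 years → 22 August 2007.
Product Clearance Extension: +1101 days → 27 August 2010.
Response Delay Deduction: −301 days → 30 October 2009.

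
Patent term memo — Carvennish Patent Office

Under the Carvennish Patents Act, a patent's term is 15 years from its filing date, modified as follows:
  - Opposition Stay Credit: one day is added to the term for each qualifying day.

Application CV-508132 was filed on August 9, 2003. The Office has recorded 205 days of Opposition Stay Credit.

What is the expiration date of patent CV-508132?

March 2, 2019

Base term: filing date + 15 years → 9 August 2018.
Opposition Stay Credit: +205 days → 2 March 2019.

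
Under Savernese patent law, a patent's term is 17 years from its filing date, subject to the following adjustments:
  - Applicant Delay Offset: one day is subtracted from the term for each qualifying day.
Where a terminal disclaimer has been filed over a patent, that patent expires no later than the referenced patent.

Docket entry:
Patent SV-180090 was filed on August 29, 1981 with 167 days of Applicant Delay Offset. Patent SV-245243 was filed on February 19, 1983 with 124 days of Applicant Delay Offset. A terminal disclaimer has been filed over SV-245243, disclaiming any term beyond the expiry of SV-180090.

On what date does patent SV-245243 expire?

Natural term of SV-245243:
  Base: filing + 17 years → 19 February 2000.
  Applicant Delay Offset: −124 days → 18 October 1999.
Expiry of referenced patent SV-180090:
  Base: filing + 17 years → 29 August 1998.
  Applicant Delay Offset: −167 days → 15 March 1998.
Terminal disclaimer: SV-245243 expires on the earlier of 18 October 1999 and 15 March 1998.

March 15, 1998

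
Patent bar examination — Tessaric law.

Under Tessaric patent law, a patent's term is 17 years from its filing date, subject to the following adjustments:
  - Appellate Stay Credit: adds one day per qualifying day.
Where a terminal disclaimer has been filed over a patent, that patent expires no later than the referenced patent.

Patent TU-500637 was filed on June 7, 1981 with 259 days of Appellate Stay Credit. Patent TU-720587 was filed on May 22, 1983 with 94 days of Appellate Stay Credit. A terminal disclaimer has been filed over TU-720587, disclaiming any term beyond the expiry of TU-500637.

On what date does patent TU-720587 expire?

Natural term of TU-720587:
  Base: filing + 17 years → 22 May 2000.
  Appellate Stay Credit: +94 days → 24 August 2000.
Expiry of referenced patent TU-500637:
  Base: filing + 17 years → 7 June 1998.
  Appellate Stay Credit: +259 days → 21 February 1999.
Terminal disclaimer: TU-720587 expires on the earlier of 24 August 2000 and 21 February 1999.

February 21, 1999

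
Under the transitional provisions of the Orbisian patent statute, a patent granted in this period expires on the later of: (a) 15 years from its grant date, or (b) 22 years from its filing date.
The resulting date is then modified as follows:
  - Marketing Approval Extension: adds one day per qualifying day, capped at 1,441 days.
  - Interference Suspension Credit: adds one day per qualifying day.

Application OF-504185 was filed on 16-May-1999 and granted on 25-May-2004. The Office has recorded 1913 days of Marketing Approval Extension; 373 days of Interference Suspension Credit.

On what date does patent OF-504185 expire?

(a) grant + 15 years → 25 May 2019.
(b) filing + 22 years → 16 May 2021.
Later of the two: 16 May 2021.
Marketing Approval Extension: 1913 days claimed exceeds the 1441-day cap, so +1441 days → 26 April 2025.
Interference Suspension Credit: +373 days → 4 May 2026.

2026-05-04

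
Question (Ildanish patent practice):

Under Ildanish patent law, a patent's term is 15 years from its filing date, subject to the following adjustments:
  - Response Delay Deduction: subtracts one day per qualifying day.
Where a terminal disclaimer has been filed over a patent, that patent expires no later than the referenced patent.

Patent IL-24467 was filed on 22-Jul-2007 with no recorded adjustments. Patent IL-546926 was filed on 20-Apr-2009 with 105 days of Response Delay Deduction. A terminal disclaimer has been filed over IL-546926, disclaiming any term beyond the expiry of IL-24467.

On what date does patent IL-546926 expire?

Natural term of IL-546926:
  Base: filing + 15 years → 20 April 2024.
  Response Delay Deduction: −105 days → 6 January 2024.
Expiry of referenced patent IL-24467:
  Base: filing + 15 years → 22 July 2022.
Terminal disclaimer: IL-546926 expires on the earlier of 6 January 2024 and 22 July 2022.

2022-07-22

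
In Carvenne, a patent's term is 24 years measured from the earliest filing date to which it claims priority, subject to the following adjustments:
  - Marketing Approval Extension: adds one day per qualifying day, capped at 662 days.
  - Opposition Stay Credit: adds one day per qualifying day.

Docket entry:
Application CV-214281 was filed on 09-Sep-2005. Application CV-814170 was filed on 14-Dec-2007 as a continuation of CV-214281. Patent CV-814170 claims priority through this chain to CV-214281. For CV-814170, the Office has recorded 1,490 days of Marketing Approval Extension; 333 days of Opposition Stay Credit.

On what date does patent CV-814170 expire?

Earliest priority filing: 9 September 2005.
Base term: 9 September 2005 + 24 years → 9 September 2029.
Marketing Approval Extension: 1490 days claimed exceeds the 662-day cap, so +662 days → 3 July 2031.
Opposition Stay Credit: +333 days → 31 May 2032.

2032-05-31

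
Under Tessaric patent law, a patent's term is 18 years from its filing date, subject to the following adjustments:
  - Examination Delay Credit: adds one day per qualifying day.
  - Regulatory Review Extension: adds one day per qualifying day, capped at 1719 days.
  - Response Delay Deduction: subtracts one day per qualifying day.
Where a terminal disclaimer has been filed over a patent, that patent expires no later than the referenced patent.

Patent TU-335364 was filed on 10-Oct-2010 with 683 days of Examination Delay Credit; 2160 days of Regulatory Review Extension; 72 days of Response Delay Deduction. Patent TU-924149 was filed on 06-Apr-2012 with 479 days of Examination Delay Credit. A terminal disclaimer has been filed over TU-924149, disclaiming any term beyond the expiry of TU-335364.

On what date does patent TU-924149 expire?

Natural term of TU-924149:
  Base: filing + 18 years → 6 April 2030.
  Examination Delay Credit: +479 days → 29 July 2031.
Expiry of referenced patent TU-335364:
  Base: filing + 18 years → 10 October 2028.
  Examination Delay Credit: +683 days → 24 August 2030.
  Regulatory Review Extension: 2160 days claimed exceeds the 1719-day cap, so +1719 days → 9 May 2035.
  Response Delay Deduction: −72 days → 26 February 2035.
Terminal disclaimer: TU-924149 expires on the earlier of 29 July 2031 and 26 February 2035.

2031-07-29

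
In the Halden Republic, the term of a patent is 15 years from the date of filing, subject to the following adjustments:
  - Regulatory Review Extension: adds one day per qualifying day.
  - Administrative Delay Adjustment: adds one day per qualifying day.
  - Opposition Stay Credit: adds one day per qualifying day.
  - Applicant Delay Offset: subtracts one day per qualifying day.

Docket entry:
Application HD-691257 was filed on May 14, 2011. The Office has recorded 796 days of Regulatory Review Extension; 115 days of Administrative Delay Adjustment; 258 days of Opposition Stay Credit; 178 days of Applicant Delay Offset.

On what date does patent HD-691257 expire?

2029-01-29

Base term: filing date + 15 years → 14 May 2026.
Regulatory Review Extension: +796 days → 18 July 2028.
Administrative Delay Adjustment: +115 days → 10 November 2028.
Opposition Stay Credit: +258 days → 26 July 2029.
Applicant Delay Offset: −178 days → 29 January 2029.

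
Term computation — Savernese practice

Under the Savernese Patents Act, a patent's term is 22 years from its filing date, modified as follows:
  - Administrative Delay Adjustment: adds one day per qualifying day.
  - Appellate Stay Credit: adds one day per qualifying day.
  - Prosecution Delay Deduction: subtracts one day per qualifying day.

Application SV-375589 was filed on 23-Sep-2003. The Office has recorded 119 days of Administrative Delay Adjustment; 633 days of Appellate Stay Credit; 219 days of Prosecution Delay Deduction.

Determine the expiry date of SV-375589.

Base term: filing date + 22 years → 23 September 2025.
Administrative Delay Adjustment: +119 days → 20 January 2026.
Appellate Stay Credit: +633 days → 15 October 2027.
Prosecution Delay Deduction: −219 days → 10 March 2027.

March 10, 2027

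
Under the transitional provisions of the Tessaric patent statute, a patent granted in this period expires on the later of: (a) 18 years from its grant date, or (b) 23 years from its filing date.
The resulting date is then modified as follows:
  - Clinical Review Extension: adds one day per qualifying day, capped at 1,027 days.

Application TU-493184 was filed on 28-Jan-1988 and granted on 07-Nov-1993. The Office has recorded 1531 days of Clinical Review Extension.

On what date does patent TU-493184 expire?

2014-08-30

(a) grant + 18 years → 7 November 2011.
(b) filing + 23 years → 28 January 2011.
Later of the two: 7 November 2011.
Clinical Review Extension: 1531 days claimed exceeds the 1027-day cap, so +1027 days → 30 August 2014.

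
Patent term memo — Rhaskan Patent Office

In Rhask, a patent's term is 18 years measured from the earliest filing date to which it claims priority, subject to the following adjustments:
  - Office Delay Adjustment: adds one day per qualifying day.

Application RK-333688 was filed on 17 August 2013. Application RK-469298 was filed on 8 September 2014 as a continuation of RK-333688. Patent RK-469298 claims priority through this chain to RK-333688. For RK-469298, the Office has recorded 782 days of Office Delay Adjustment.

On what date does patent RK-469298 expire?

Earliest priority filing: 17 August 2013.
Base term: 17 August 2013 + 18 years → 17 August 2031.
Office Delay Adjustment: +782 days → 7 October 2033.

October 7, 2033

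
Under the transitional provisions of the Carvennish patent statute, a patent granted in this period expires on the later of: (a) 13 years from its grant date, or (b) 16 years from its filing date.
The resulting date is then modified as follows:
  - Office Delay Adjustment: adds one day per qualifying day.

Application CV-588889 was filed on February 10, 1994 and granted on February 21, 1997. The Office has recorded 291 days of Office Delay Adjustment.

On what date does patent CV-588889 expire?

(a) grant + 13 years → 21 February 2010.
(b) filing + 16 years → 10 February 2010.
Later of the two: 21 February 2010.
Office Delay Adjustment: +291 days → 9 December 2010.

2010-12-09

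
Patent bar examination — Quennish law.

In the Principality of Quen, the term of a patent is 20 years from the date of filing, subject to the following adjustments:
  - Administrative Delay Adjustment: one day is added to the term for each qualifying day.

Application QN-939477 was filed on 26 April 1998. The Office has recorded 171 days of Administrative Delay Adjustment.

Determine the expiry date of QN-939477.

2018-10-14

Base term: filing date + 20 years → 26 April 2018.
Administrative Delay Adjustment: +171 days → 14 October 2018.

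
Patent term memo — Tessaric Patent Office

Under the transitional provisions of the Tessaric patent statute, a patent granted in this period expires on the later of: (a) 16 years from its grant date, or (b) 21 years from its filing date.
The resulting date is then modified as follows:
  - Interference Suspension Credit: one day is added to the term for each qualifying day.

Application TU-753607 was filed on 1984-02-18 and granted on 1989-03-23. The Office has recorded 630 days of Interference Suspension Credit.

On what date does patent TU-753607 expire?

December 13, 2006

(a) grant + 16 years → 23 March 2005.
(b) filing + 21 years → 18 February 2005.
Later of the two: 23 March 2005.
Interference Suspension Credit: +630 days → 13 December 2006.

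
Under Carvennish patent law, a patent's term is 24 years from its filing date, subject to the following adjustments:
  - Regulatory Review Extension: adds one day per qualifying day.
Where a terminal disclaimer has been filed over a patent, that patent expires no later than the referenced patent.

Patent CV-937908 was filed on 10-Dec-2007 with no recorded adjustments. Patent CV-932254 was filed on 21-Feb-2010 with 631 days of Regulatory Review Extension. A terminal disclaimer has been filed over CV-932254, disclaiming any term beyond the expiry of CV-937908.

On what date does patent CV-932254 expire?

December 10, 2031

Natural term of CV-932254:
  Base: filing + 24 years → 21 February 2034.
  Regulatory Review Extension: +631 days → 14 November 2035.
Expiry of referenced patent CV-937908:
  Base: filing + 24 years → 10 December 2031.
Terminal disclaimer: CV-932254 expires on the earlier of 14 November 2035 and 10 December 2031.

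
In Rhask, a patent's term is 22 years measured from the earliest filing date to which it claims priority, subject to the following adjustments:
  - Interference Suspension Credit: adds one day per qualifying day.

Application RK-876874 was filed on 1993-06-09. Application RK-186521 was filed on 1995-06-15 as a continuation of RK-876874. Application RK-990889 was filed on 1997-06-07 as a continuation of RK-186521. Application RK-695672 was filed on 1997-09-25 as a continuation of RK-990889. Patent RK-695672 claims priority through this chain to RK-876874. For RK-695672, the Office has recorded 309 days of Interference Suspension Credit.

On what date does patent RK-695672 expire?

April 13, 2016

Earliest priority filing: 9 June 1993.
Base term: 9 June 1993 + 22 years → 9 June 2015.
Interference Suspension Credit: +309 days → 13 April 2016.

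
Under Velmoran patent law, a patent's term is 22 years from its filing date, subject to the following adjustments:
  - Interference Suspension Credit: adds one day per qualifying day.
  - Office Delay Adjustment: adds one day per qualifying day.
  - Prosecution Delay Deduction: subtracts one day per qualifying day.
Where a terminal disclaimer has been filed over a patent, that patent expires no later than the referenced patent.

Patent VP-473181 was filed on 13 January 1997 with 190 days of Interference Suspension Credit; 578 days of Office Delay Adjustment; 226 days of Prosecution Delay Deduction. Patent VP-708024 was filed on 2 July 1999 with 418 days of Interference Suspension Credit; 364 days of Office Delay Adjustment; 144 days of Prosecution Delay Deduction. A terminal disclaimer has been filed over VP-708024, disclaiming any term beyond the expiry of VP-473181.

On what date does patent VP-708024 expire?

Natural term of VP-708024:
  Base: filing + 22 years → 2 July 2021.
  Interference Suspension Credit: +418 days → 24 August 2022.
  Office Delay Adjustment: +364 days → 23 August 2023.
  Prosecution Delay Deduction: −144 days → 1 April 2023.
Expiry of referenced patent VP-473181:
  Base: filing + 22 years → 13 January 2019.
  Interference Suspension Credit: +190 days → 22 July 2019.
  Office Delay Adjustment: +578 days → 19 February 2021.
  Prosecution Delay Deduction: −226 days → 8 July 2020.
Terminal disclaimer: VP-708024 expires on the earlier of 1 April 2023 and 8 July 2020.

July 8, 2020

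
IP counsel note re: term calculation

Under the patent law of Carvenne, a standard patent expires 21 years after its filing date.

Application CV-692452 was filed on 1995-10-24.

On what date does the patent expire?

Filing date + 21 years → 24 October 2016.

October 24, 2016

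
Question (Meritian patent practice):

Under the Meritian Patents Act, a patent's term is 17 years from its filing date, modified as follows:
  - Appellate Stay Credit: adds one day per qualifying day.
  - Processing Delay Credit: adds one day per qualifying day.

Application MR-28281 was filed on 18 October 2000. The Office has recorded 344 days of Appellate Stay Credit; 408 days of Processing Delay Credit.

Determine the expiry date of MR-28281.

Base term: filing date + 17 years → 18 October 2017.
Appellate Stay Credit: +344 days → 27 September 2018.
Processing Delay Credit: +408 days → 9 November 2019.

November 9, 2019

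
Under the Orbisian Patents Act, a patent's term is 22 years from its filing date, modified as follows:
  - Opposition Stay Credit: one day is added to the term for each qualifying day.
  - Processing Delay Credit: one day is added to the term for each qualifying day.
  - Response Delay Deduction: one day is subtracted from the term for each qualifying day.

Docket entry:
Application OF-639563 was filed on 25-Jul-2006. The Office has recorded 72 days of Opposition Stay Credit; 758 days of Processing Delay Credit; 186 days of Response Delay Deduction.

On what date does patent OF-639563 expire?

Base term: filing date + 22 years → 25 July 2028.
Opposition Stay Credit: +72 days → 5 October 2028.
Processing Delay Credit: +758 days → 2 November 2030.
Response Delay Deduction: −186 days → 30 April 2030.

2030-04-30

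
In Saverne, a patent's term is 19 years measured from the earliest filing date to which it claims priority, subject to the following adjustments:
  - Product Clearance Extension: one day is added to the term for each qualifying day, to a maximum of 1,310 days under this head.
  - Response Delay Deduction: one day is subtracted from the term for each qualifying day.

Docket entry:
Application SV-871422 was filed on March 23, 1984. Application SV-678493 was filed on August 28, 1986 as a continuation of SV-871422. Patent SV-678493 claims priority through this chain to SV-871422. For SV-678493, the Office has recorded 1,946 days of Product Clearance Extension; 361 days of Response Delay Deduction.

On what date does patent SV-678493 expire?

October 27, 2005

Earliest priority filing: 23 March 1984.
Base term: 23 March 1984 + 19 years → 23 March 2003.
Product Clearance Extension: 1946 days claimed exceeds the 1310-day cap, so +1310 days → 23 October 2006.
Response Delay Deduction: −361 days → 27 October 2005.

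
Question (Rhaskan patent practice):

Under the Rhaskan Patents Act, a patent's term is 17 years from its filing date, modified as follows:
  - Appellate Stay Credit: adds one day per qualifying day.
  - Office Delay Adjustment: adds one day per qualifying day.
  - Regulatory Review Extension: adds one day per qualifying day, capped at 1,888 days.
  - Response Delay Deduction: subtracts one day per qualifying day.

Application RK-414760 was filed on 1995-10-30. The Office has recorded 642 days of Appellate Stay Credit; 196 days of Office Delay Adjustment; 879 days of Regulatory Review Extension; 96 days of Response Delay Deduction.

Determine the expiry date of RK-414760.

April 8, 2017

Base term: filing date + 17 years → 30 October 2012.
Appellate Stay Credit: +642 days → 3 August 2014.
Office Delay Adjustment: +196 days → 15 February 2015.
Regulatory Review Extension: 879 days (within the 1888-day cap) → +879 days → 13 July 2017.
Response Delay Deduction: −96 days → 8 April 2017.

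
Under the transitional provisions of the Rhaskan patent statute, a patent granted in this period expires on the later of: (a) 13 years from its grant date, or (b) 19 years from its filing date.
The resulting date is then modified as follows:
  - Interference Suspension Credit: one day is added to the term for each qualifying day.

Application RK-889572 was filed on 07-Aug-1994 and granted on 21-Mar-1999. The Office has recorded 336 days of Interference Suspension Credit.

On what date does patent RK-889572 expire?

July 9, 2014

(a) grant + 13 years → 21 March 2012.
(b) filing + 19 years → 7 August 2013.
Later of the two: 7 August 2013.
Interference Suspension Credit: +336 days → 9 July 2014.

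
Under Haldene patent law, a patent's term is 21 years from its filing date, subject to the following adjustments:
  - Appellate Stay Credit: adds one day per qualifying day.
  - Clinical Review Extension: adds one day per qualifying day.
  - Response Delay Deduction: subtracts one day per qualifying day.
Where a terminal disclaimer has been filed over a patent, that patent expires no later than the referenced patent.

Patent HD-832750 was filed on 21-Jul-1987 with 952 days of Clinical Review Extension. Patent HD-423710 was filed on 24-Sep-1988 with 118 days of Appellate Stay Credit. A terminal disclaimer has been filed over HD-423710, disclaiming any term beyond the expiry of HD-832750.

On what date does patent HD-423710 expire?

2010-01-20

Natural term of HD-423710:
  Base: filing + 21 years → 24 September 2009.
  Appellate Stay Credit: +118 days → 20 January 2010.
Expiry of referenced patent HD-832750:
  Base: filing + 21 years → 21 July 2008.
  Clinical Review Extension: +952 days → 28 February 2011.
Terminal disclaimer: HD-423710 expires on the earlier of 20 January 2010 and 28 February 2011.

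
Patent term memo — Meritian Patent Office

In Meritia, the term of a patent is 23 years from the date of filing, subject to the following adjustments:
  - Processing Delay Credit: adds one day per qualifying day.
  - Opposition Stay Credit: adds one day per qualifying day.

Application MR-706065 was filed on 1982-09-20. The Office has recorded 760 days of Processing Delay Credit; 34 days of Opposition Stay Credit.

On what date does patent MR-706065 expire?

Base term: filing date + 23 years → 20 September 2005.
Processing Delay Credit: +760 days → 20 October 2007.
Opposition Stay Credit: +34 days → 23 November 2007.

November 23, 2007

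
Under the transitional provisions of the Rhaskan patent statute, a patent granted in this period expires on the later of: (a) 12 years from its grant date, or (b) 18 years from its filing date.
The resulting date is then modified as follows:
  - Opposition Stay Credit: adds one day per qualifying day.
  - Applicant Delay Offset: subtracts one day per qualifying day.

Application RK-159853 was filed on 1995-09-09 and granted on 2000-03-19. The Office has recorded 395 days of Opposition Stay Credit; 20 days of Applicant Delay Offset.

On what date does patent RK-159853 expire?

2014-09-19

(a) grant + 12 years → 19 March 2012.
(b) filing + 18 years → 9 September 2013.
Later of the two: 9 September 2013.
Opposition Stay Credit: +395 days → 9 October 2014.
Applicant Delay Offset: −20 days → 19 September 2014.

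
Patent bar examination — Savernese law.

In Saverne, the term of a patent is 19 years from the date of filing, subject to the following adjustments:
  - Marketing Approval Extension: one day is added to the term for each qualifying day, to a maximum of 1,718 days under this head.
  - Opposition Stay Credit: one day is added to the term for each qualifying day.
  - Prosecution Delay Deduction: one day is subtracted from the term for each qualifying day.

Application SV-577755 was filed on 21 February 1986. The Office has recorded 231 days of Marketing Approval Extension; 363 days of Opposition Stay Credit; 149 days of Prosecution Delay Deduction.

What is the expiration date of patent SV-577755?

Base term: filing date + 19 years → 21 February 2005.
Marketing Approval Extension: 231 days (within the 1718-day cap) → +231 days → 10 October 2005.
Opposition Stay Credit: +363 days → 8 October 2006.
Prosecution Delay Deduction: −149 days → 12 May 2006.

2006-05-12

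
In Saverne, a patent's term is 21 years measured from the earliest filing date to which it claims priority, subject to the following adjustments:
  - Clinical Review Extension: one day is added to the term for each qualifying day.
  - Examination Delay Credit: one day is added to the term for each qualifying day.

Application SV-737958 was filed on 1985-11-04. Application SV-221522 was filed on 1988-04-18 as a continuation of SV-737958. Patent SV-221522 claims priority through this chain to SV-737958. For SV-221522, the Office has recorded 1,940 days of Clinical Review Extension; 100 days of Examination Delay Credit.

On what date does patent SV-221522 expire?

Earliest priority filing: 4 November 1985.
Base term: 4 November 1985 + 21 years → 4 November 2006.
Clinical Review Extension: +1940 days → 26 February 2012.
Examination Delay Credit: +100 days → 5 June 2012.

June 5, 2012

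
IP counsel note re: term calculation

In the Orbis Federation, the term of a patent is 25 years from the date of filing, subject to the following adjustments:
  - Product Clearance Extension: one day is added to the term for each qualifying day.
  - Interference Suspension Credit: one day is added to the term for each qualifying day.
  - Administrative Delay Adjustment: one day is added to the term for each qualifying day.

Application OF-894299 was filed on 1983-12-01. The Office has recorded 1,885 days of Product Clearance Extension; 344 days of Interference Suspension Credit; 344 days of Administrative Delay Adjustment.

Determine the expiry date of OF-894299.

2015-12-18

Base term: filing date + 25 years → 1 December 2008.
Product Clearance Extension: +1885 days → 29 January 2014.
Interference Suspension Credit: +344 days → 8 January 2015.
Administrative Delay Adjustment: +344 days → 18 December 2015.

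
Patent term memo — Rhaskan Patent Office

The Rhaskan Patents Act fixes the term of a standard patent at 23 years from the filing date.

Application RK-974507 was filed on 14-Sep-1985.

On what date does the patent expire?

Filing date + 23 years → 14 September 2008.

September 14, 2008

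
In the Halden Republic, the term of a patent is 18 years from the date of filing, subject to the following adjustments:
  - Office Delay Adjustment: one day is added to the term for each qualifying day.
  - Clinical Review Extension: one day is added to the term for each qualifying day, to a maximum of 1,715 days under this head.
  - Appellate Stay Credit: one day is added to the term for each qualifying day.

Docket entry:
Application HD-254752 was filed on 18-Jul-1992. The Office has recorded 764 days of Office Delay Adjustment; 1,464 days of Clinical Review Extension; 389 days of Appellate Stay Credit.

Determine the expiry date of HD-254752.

2017-09-16

Base term: filing date + 18 years → 18 July 2010.
Office Delay Adjustment: +764 days → 20 August 2012.
Clinical Review Extension: 1464 days (within the 1715-day cap) → +1464 days → 23 August 2016.
Appellate Stay Credit: +389 days → 16 September 2017.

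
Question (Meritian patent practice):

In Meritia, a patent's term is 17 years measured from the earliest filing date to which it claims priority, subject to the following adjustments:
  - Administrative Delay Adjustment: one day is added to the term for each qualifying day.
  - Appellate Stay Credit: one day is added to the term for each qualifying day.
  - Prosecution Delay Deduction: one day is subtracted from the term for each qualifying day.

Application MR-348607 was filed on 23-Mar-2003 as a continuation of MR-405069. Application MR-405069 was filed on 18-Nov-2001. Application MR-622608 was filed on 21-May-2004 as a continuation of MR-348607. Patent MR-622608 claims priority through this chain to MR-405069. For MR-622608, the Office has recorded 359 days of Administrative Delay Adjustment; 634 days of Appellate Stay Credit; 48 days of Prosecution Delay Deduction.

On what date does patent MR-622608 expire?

Earliest priority filing: 18 November 2001.
Base term: 18 November 2001 + 17 years → 18 November 2018.
Administrative Delay Adjustment: +359 days → 12 November 2019.
Appellate Stay Credit: +634 days → 7 August 2021.
Prosecution Delay Deduction: −48 days → 20 June 2021.

June 20, 2021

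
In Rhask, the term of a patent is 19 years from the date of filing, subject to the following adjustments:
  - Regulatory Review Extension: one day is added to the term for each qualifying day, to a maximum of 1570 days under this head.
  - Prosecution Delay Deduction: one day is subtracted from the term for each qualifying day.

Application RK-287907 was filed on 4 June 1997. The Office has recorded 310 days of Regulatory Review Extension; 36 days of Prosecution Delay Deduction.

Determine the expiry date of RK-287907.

Base term: filing date + 19 years → 4 June 2016.
Regulatory Review Extension: 310 days (within the 1570-day cap) → +310 days → 10 April 2017.
Prosecution Delay Deduction: −36 days → 5 March 2017.

March 5, 2017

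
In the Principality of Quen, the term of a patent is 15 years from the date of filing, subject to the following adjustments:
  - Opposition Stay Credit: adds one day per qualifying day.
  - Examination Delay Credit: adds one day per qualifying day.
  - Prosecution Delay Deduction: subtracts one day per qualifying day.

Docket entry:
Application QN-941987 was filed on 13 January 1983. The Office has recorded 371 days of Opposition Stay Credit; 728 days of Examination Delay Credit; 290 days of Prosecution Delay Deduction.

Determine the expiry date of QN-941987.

Base term: filing date + 15 years → 13 January 1998.
Opposition Stay Credit: +371 days → 19 January 1999.
Examination Delay Credit: +728 days → 16 January 2001.
Prosecution Delay Deduction: −290 days → 1 April 2000.

2000-04-01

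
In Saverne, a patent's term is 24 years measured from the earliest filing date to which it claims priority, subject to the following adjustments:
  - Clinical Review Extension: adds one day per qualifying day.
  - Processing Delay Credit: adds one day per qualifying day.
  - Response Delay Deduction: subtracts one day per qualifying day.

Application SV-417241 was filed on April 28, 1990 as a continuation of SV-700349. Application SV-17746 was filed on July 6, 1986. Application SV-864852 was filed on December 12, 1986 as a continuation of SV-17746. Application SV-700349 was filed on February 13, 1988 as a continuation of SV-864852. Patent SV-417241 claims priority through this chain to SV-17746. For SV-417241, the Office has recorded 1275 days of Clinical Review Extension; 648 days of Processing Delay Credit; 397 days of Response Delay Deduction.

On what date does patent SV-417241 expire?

September 9, 2014

Earliest priority filing: 6 July 1986.
Base term: 6 July 1986 + 24 years → 6 July 2010.
Clinical Review Extension: +1275 days → 1 January 2014.
Processing Delay Credit: +648 days → 11 October 2015.
Response Delay Deduction: −397 days → 9 September 2014.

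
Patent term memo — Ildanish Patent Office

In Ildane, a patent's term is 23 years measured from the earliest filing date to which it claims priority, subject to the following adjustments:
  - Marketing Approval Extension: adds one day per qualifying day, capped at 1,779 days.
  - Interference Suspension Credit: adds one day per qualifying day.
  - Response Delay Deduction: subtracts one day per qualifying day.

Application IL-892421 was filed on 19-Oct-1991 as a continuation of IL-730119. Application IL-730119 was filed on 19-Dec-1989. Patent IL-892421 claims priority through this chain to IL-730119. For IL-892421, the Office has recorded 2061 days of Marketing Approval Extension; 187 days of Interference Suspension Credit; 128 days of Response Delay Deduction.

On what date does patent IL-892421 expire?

Earliest priority filing: 19 December 1989.
Base term: 19 December 1989 + 23 years → 19 December 2012.
Marketing Approval Extension: 2061 days claimed exceeds the 1779-day cap, so +1779 days → 2 November 2017.
Interference Suspension Credit: +187 days → 8 May 2018.
Response Delay Deduction: −128 days → 31 December 2017.

December 31, 2017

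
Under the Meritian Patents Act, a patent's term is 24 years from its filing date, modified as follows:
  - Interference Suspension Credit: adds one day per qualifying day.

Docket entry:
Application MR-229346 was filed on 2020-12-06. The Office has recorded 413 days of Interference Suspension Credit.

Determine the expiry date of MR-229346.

January 23, 2046

Base term: filing date + 24 years → 6 December 2044.
Interference Suspension Credit: +413 days → 23 January 2046.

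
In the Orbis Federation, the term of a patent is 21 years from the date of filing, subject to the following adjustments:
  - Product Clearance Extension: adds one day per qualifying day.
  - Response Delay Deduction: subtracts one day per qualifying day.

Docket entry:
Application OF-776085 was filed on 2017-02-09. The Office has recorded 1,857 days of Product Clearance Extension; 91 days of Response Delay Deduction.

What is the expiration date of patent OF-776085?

December 11, 2042

Base term: filing date + 21 years → 9 February 2038.
Product Clearance Extension: +1857 days → 12 March 2043.
Response Delay Deduction: −91 days → 11 December 2042.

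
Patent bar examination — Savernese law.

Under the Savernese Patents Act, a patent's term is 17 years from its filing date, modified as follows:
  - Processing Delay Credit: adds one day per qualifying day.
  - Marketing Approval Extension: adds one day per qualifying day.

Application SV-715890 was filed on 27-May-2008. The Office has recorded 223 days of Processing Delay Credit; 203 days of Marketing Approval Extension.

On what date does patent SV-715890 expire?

Base term: filing date + 17 years → 27 May 2025.
Processing Delay Credit: +223 days → 5 January 2026.
Marketing Approval Extension: +203 days → 27 July 2026.

2026-07-27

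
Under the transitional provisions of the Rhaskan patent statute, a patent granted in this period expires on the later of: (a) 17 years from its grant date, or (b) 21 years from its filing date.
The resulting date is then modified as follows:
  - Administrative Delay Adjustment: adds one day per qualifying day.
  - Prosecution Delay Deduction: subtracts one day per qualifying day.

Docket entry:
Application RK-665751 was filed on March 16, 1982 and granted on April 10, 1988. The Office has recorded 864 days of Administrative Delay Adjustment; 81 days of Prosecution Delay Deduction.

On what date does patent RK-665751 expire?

2007-06-02

(a) grant + 17 years → 10 April 2005.
(b) filing + 21 years → 16 March 2003.
Later of the two: 10 April 2005.
Administrative Delay Adjustment: +864 days → 22 August 2007.
Prosecution Delay Deduction: −81 days → 2 June 2007.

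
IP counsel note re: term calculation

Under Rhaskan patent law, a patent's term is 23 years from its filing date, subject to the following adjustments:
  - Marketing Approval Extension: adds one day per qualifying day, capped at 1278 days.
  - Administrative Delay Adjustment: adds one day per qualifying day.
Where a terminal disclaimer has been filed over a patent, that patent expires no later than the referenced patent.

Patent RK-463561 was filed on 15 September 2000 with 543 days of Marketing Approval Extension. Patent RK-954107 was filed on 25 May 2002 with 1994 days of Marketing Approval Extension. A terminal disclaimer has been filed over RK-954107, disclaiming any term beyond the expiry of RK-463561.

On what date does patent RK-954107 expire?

March 11, 2025

Natural term of RK-954107:
  Base: filing + 23 years → 25 May 2025.
  Marketing Approval Extension: 1994 days claimed exceeds the 1278-day cap, so +1278 days → 23 November 2028.
Expiry of referenced patent RK-463561:
  Base: filing + 23 years → 15 September 2023.
  Marketing Approval Extension: 543 days (within the 1278-day cap) → +543 days → 11 March 2025.
Terminal disclaimer: RK-954107 expires on the earlier of 23 November 2028 and 11 March 2025.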